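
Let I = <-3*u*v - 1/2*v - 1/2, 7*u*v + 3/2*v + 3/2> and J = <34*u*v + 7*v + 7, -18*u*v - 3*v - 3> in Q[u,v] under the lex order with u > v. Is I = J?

For a fixed monomial order, each ideal has a unique reduced Gröbner basis; comparing bases decides equality.
Buchberger on the first generating set:
f_1 = -3*u*v - 1/2*v - 1/2, LT = u*v.
f_2 = 7*u*v + 3/2*v + 3/2, LT = u*v.

S(f_1,f_2): lcm = u*v. S = -1/21*v - 1/21.
  reduce S modulo (f_1, f_2):
  remainder -1/21*v - 1/21 ≠ 0; add g_3 = -1/21*v - 1/21 to the basis.

S(f_1,g_3): lcm = u*v. S = -u + 1/6*v + 1/6.
  reduce S modulo (f_1, f_2, g_3):
  remainder -u ≠ 0; add g_4 = -u to the basis.

The other S-polynomials (S(f_2,g_3), S(f_1,g_4), S(f_2,g_4), S(g_3,g_4)) all reduce to 0 modulo the current basis, so we have a Gröbner basis.
Inter-reduce: drop elements whose leading term is divisible by another's, tail-reduce, and make monic.
Reduced Gröbner basis: {u, v + 1}.

Buchberger on the second generating set:
h_1 = 34*u*v + 7*v + 7, LT = u*v.
h_2 = -18*u*v - 3*v - 3, LT = u*v.

S(h_1,h_2): lcm = u*v. S = 2/51*v + 2/51.
  reduce S modulo (h_1, h_2):
  remainder 2/51*v + 2/51 ≠ 0; add k_3 = 2/51*v + 2/51 to the basis.

S(h_1,k_3): lcm = u*v. S = -u + 7/34*v + 7/34.
  reduce S modulo (h_1, h_2, k_3):
  remainder -u ≠ 0; add k_4 = -u to the basis.

The other S-polynomials (S(h_2,k_3), S(h_1,k_4), S(h_2,k_4), S(k_3,k_4)) all reduce to 0 modulo the current basis, so we have a Gröbner basis.
Inter-reduce: drop elements whose leading term is divisible by another's, tail-reduce, and make monic.
Reduced Gröbner basis: {u, v + 1}.

The two bases agree; hence the ideals are identical.

Yes, the ideals are equal.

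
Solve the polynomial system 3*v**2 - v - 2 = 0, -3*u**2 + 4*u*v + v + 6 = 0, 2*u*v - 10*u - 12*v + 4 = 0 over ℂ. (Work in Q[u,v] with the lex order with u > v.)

Compute a lex Gröbner basis by Buchberger's algorithm.
f_1 = 3*v**2 - v - 2, LT = v**2.
f_2 = -3*u**2 + 4*u*v + v + 6, LT = u**2.
f_3 = 2*u*v - 10*u - 12*v + 4, LT = u*v.

S(f_1,f_2): leading monomials are coprime, so the S-polynomial reduces to 0 (Buchberger's first criterion).
S(f_1,f_3): lcm = u*v**2. S = 14/3*u*v - 2/3*u + 6*v**2 - 2*v.
  leading term u*v: subtract (7/3)·f_3 from 14/3*u*v - 2/3*u + 6*v**2 - 2*v → 68/3*u + 6*v**2 + 26*v - 28/3
  leading term u: no divisor's leading term divides it; move 68/3*u to the remainder.
  leading term v**2: subtract (2)·f_1 from 6*v**2 + 26*v - 28/3 → 28*v - 16/3
  leading term v: no divisor's leading term divides it; move 28*v to the remainder.
  leading term 1: no divisor's leading term divides it; move -16/3 to the remainder.
  remainder 68/3*u + 28*v - 16/3 ≠ 0; add h_4 = 68/3*u + 28*v - 16/3 to the basis.

S(f_2,f_3): lcm = u**2*v. S = 5*u**2 - 4/3*u*v**2 + 6*u*v - 2*u - 1/3*v**2 - 2*v.
  leading term u**2: subtract (-5/3)·f_2 from 5*u**2 - 4/3*u*v**2 + 6*u*v - 2*u - 1/3*v**2 - 2*v → -4/3*u*v**2 + 38/3*u*v - 2*u - 1/3*v**2 - 1/3*v + 10
  leading term u*v**2: subtract (-4/9*u)·f_1 from -4/3*u*v**2 + 38/3*u*v - 2*u - 1/3*v**2 - 1/3*v + 10 → 110/9*u*v - 26/9*u - 1/3*v**2 - 1/3*v + 10
  leading term u*v: subtract (55/9)·f_3 from 110/9*u*v - 26/9*u - 1/3*v**2 - 1/3*v + 10 → 524/9*u - 1/3*v**2 + 73*v - 130/9
  leading term u: subtract (131/51)·h_4 from 524/9*u - 1/3*v**2 + 73*v - 130/9 → -1/3*v**2 + 55/51*v - 38/51
  leading term v**2: subtract (-1/9)·f_1 from -1/3*v**2 + 55/51*v - 38/51 → 148/153*v - 148/153
  leading term v: no divisor's leading term divides it; move 148/153*v to the remainder.
  leading term 1: no divisor's leading term divides it; move -148/153 to the remainder.
  remainder 148/153*v - 148/153 ≠ 0; add h_5 = 148/153*v - 148/153 to the basis.

S(f_1,h_4): leading monomials are coprime, so the S-polynomial reduces to 0 (Buchberger's first criterion).
S(f_2,h_4): lcm = u**2. S = -131/51*u*v + 4/17*u - 1/3*v - 2.
  leading term u*v: subtract (-131/102)·f_3 from -131/51*u*v + 4/17*u - 1/3*v - 2 → -643/51*u - 803/51*v + 160/51
  leading term u: subtract (-643/1156)·h_4 from -643/51*u - 803/51*v + 160/51 → -148/867*v + 148/867
  leading term v: subtract (-3/17)·h_5 from -148/867*v + 148/867 → 0
  remainder 0.

S(f_3,h_4): lcm = u*v. S = -5*u - 21/17*v**2 - 98/17*v + 2.
  leading term u: subtract (-15/68)·h_4 from -5*u - 21/17*v**2 - 98/17*v + 2 → -21/17*v**2 + 7/17*v + 14/17
  leading term v**2: subtract (-7/17)·f_1 from -21/17*v**2 + 7/17*v + 14/17 → 0
  remainder 0.

S(f_1,h_5): lcm = v**2. S = 2/3*v - 2/3.
  leading term v: subtract (51/74)·h_5 from 2/3*v - 2/3 → 0
  remainder 0.

S(f_2,h_5): leading monomials are coprime, so the S-polynomial reduces to 0 (Buchberger's first criterion).
S(f_3,h_5): lcm = u*v. S = -4*u - 6*v + 2.
  leading term u: subtract (-3/17)·h_4 from -4*u - 6*v + 2 → -18/17*v + 18/17
  leading term v: subtract (-81/74)·h_5 from -18/17*v + 18/17 → 0
  remainder 0.

S(h_4,h_5): leading monomials are coprime, so the S-polynomial reduces to 0 (Buchberger's first criterion).
Every S-polynomial of the final basis reduces to 0, so we have a Gröbner basis.
Inter-reduce: drop elements whose leading term is divisible by another's, tail-reduce, and make monic.
Reduced Gröbner basis: {u + 1, v - 1}.

From the last basis element, v - 1 = 0, so v takes values in {1}. Each choice, substituted upward through the basis, yields the corresponding point(s) of the solution set.
  v = 1: the earlier basis element becomes u + 1 = 0, giving u = -1 — point (-1, 1).
Each listed point satisfies every original equation (direct substitution).

{(-1, 1)}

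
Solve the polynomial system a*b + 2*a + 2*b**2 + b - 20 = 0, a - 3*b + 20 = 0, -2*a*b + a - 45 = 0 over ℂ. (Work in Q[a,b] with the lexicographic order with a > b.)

{(-5, 5)}

Compute a lex Gröbner basis by Buchberger's algorithm.
f_1 = a*b + 2*a + 2*b**2 + b - 20, LT = a*b.
f_2 = a - 3*b + 20, LT = a.
f_3 = -2*a*b + a - 45, LT = a*b.

S(f_1,f_2): lcm = a*b. S = 2*a + 5*b**2 - 19*b - 20.
  reduce S modulo (f_1, f_2, f_3):
  remainder 5*b**2 - 13*b - 60 ≠ 0; add h_4 = 5*b**2 - 13*b - 60 to the basis.

S(f_1,f_3): lcm = a*b. S = 5/2*a + 2*b**2 + b - 85/2.
  reduce S modulo (f_1, f_2, f_3, h_4):
  remainder 137/10*b - 137/2 ≠ 0; add h_5 = 137/10*b - 137/2 to the basis.

The other S-polynomials (S(f_2,f_3), S(f_1,h_4), S(f_2,h_4), S(f_3,h_4), S(f_1,h_5), S(f_2,h_5), S(f_3,h_5), S(h_4,h_5)) all reduce to 0 modulo the current basis, so we have a Gröbner basis.
Inter-reduce: drop elements whose leading term is divisible by another's, tail-reduce, and make monic.
Reduced Gröbner basis: {a + 5, b - 5}.

Elimination: the polynomial b - 5 lies in the elimination ideal for b, so b ∈ {5}. For each such b, the remaining basis elements (now univariate) give the rest of the solution.
  b = 5: the earlier basis element becomes a + 5 = 0, giving a = -5 — point (-5, 5).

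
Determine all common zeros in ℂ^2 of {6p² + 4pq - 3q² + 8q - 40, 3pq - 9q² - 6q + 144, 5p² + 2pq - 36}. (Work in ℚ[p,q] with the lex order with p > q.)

{(2, 4)}

Compute a lex Gröbner basis by Buchberger's algorithm.
f_1 = 6p² + 4pq - 3q² + 8q - 40, LT = p².
f_2 = 3pq - 9q² - 6q + 144, LT = pq.
f_3 = 5p² + 2pq - 36, LT = p².

S(f_1,f_2): lcm = p²q. S = 11/3pq² + 2pq - 48p - ½q³ + 4/3q² - 20/3q.
  leading term pq²: subtract (11/9q)·f_2 from 11/3pq² + 2pq - 48p - ½q³ + 4/3q² - 20/3q → 2pq - 48p + 21/2q³ + 26/3q² - 548/3q
  leading term pq: subtract (⅔)·f_2 from 2pq - 48p + 21/2q³ + 26/3q² - 548/3q → -48p + 21/2q³ + 44/3q² - 536/3q - 96
  leading term p: no divisor's leading term divides it; move -48p to the remainder.
  leading term q³: no divisor's leading term divides it; move 21/2q³ to the remainder.
  leading term q²: no divisor's leading term divides it; move 44/3q² to the remainder.
  leading term q: no divisor's leading term divides it; move -536/3q to the remainder.
  leading term 1: no divisor's leading term divides it; move -96 to the remainder.
  remainder -48p + 21/2q³ + 44/3q² - 536/3q - 96 ≠ 0; add h_4 = -48p + 21/2q³ + 44/3q² - 536/3q - 96 to the basis.

S(f_1,f_3): lcm = p². S = 4/15pq - ½q² + 4/3q + 8/15.
  leading term pq: subtract (4/45)·f_2 from 4/15pq - ½q² + 4/3q + 8/15 → 3/10q² + 28/15q - 184/15
  leading term q²: no divisor's leading term divides it; move 3/10q² to the remainder.
  leading term q: no divisor's leading term divides it; move 28/15q to the remainder.
  leading term 1: no divisor's leading term divides it; move -184/15 to the remainder.
  remainder 3/10q² + 28/15q - 184/15 ≠ 0; add h_5 = 3/10q² + 28/15q - 184/15 to the basis.

S(f_2,f_3): lcm = p²q. S = -17/5pq² - 2pq + 48p + 36/5q.
  leading term pq²: subtract (-17/15q)·f_2 from -17/5pq² - 2pq + 48p + 36/5q → -2pq + 48p - 51/5q³ - 34/5q² + 852/5q
  leading term pq: subtract (-⅔)·f_2 from -2pq + 48p - 51/5q³ - 34/5q² + 852/5q → 48p - 51/5q³ - 64/5q² + 832/5q + 96
  leading term p: subtract (-1)·h_4 from 48p - 51/5q³ - 64/5q² + 832/5q + 96 → 3/10q³ + 28/15q² - 184/15q
  leading term q³: subtract (q)·h_5 from 3/10q³ + 28/15q² - 184/15q → 0
  remainder 0.

S(f_1,h_4): lcm = p². S = 7/32pq³ + 11/36pq² - 55/18pq - 2p - ½q² + 4/3q - 20/3.
  leading term pq³: subtract (7/96q²)·f_2 from 7/32pq³ + 11/36pq² - 55/18pq - 2p - ½q² + 4/3q - 20/3 → 11/36pq² - 55/18pq - 2p + 21/32q⁴ + 7/16q³ - 11q² + 4/3q - 20/3
  leading term pq²: subtract (11/108q)·f_2 from 11/36pq² - 55/18pq - 2p + 21/32q⁴ + 7/16q³ - 11q² + 4/3q - 20/3 → -55/18pq - 2p + 21/32q⁴ + 65/48q³ - 187/18q² - 40/3q - 20/3
  leading term pq: subtract (-55/54)·f_2 from -55/18pq - 2p + 21/32q⁴ + 65/48q³ - 187/18q² - 40/3q - 20/3 → -2p + 21/32q⁴ + 65/48q³ - 176/9q² - 175/9q + 140
  leading term p: subtract (1/24)·h_4 from -2p + 21/32q⁴ + 65/48q³ - 176/9q² - 175/9q + 140 → 21/32q⁴ + 11/12q³ - 121/6q² - 12q + 144
  leading term q⁴: subtract (35/16q²)·h_5 from 21/32q⁴ + 11/12q³ - 121/6q² - 12q + 144 → -19/6q³ + 20/3q² - 12q + 144
  leading term q³: subtract (-95/9q)·h_5 from -19/6q³ + 20/3q² - 12q + 144 → 712/27q² - 3820/27q + 144
  leading term q²: subtract (7120/81)·h_5 from 712/27q² - 3820/27q + 144 → -74252/243q + 297008/243
  leading term q: no divisor's leading term divides it; move -74252/243q to the remainder.
  leading term 1: no divisor's leading term divides it; move 297008/243 to the remainder.
  remainder -74252/243q + 297008/243 ≠ 0; add h_6 = -74252/243q + 297008/243 to the basis.

S(f_2,h_4): lcm = pq. S = 7/32q⁴ + 11/36q³ - 121/18q² - 4q + 48.
  leading term q⁴: subtract (35/48q²)·h_5 from 7/32q⁴ + 11/36q³ - 121/18q² - 4q + 48 → -19/18q³ + 20/9q² - 4q + 48
  leading term q³: subtract (-95/27q)·h_5 from -19/18q³ + 20/9q² - 4q + 48 → 712/81q² - 3820/81q + 48
  leading term q²: subtract (7120/243)·h_5 from 712/81q² - 3820/81q + 48 → -74252/729q + 297008/729
  leading term q: subtract (⅓)·h_6 from -74252/729q + 297008/729 → 0
  remainder 0.

S(f_3,h_4): lcm = p². S = 7/32pq³ + 11/36pq² - 299/90pq - 2p - 36/5.
  leading term pq³: subtract (7/96q²)·f_2 from 7/32pq³ + 11/36pq² - 299/90pq - 2p - 36/5 → 11/36pq² - 299/90pq - 2p + 21/32q⁴ + 7/16q³ - 21/2q² - 36/5
  leading term pq²: subtract (11/108q)·f_2 from 11/36pq² - 299/90pq - 2p + 21/32q⁴ + 7/16q³ - 21/2q² - 36/5 → -299/90pq - 2p + 21/32q⁴ + 65/48q³ - 89/9q² - 44/3q - 36/5
  leading term pq: subtract (-299/270)·f_2 from -299/90pq - 2p + 21/32q⁴ + 65/48q³ - 89/9q² - 44/3q - 36/5 → -2p + 21/32q⁴ + 65/48q³ - 1787/90q² - 959/45q + 2284/15
  leading term p: subtract (1/24)·h_4 from -2p + 21/32q⁴ + 65/48q³ - 1787/90q² - 959/45q + 2284/15 → 21/32q⁴ + 11/12q³ - 307/15q² - 208/15q + 2344/15
  leading term q⁴: subtract (35/16q²)·h_5 from 21/32q⁴ + 11/12q³ - 307/15q² - 208/15q + 2344/15 → -19/6q³ + 191/30q² - 208/15q + 2344/15
  leading term q³: subtract (-95/9q)·h_5 from -19/6q³ + 191/30q² - 208/15q + 2344/15 → 7039/270q² - 19352/135q + 2344/15
  leading term q²: subtract (7039/81)·h_5 from 7039/270q² - 19352/135q + 2344/15 → -74252/243q + 297008/243
  leading term q: subtract (1)·h_6 from -74252/243q + 297008/243 → 0
  remainder 0.

S(f_1,h_5): leading monomials are coprime, so the S-polynomial reduces to 0 (Buchberger's first criterion).
S(f_2,h_5): lcm = pq². S = -56/9pq + 368/9p - 3q³ - 2q² + 48q.
  leading term pq: subtract (-56/27)·f_2 from -56/9pq + 368/9p - 3q³ - 2q² + 48q → 368/9p - 3q³ - 62/3q² + 320/9q + 896/3
  leading term p: subtract (-23/27)·h_4 from 368/9p - 3q³ - 62/3q² + 320/9q + 896/3 → 107/18q³ - 662/81q² - 9448/81q + 1952/9
  leading term q³: subtract (535/27q)·h_5 from 107/18q³ - 662/81q² - 9448/81q + 1952/9 → -3658/81q² + 10240/81q + 1952/9
  leading term q²: subtract (-36580/243)·h_5 from -3658/81q² + 10240/81q + 1952/9 → 297008/729q - 1188032/729
  leading term q: subtract (-4/3)·h_6 from 297008/729q - 1188032/729 → 0
  remainder 0.

S(f_3,h_5): leading monomials are coprime, so the S-polynomial reduces to 0 (Buchberger's first criterion).
S(h_4,h_5): leading monomials are coprime, so the S-polynomial reduces to 0 (Buchberger's first criterion).
S(f_1,h_6): leading monomials are coprime, so the S-polynomial reduces to 0 (Buchberger's first criterion).
S(f_2,h_6): lcm = pq. S = 4p - 3q² - 2q + 48.
  leading term p: subtract (-1/12)·h_4 from 4p - 3q² - 2q + 48 → ⅞q³ - 16/9q² - 152/9q + 40
  leading term q³: subtract (35/12q)·h_5 from ⅞q³ - 16/9q² - 152/9q + 40 → -65/9q² + 170/9q + 40
  leading term q²: subtract (-650/27)·h_5 from -65/9q² + 170/9q + 40 → 5170/81q - 20680/81
  leading term q: subtract (-7755/37126)·h_6 from 5170/81q - 20680/81 → 0
  remainder 0.

S(f_3,h_6): leading monomials are coprime, so the S-polynomial reduces to 0 (Buchberger's first criterion).
S(h_4,h_6): leading monomials are coprime, so the S-polynomial reduces to 0 (Buchberger's first criterion).
S(h_5,h_6): lcm = q². S = 92/9q - 368/9.
  leading term q: subtract (-621/18563)·h_6 from 92/9q - 368/9 → 0
  remainder 0.

Every S-polynomial of the final basis reduces to 0, so we have a Gröbner basis.
Inter-reduce: drop elements whose leading term is divisible by another's, tail-reduce, and make monic.
Reduced Gröbner basis: {p - 2, q - 4}.

A lex Gröbner basis eliminates variables successively. Here q - 4 depends only on q, with roots {4}; lifting each root through the earlier basis elements recovers the full solutions.
  q = 4: the earlier basis element becomes p - 2 = 0, giving p = 2 — point (2, 4).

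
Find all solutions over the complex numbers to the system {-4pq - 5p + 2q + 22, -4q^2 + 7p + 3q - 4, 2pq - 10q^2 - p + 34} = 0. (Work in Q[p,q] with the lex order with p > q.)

Compute a lex Gröbner basis by Buchberger's algorithm.
f_1 = -4pq - 5p + 2q + 22, LT = pq.
f_2 = 7p - 4q^2 + 3q - 4, LT = p.
f_3 = 2pq - p - 10q^2 + 34, LT = pq.

S(f_1,f_2): lcm = pq. S = 5/4p + 4/7q^3 - 3/7q^2 + 1/14q - 11/2.
  leading term p: subtract (5/28)·f_2 from 5/4p + 4/7q^3 - 3/7q^2 + 1/14q - 11/2 → 4/7q^3 + 2/7q^2 - 13/28q - 67/14
  leading term q^3: no divisor's leading term divides it; move 4/7q^3 to the remainder.
  leading term q^2: no divisor's leading term divides it; move 2/7q^2 to the remainder.
  leading term q: no divisor's leading term divides it; move -13/28q to the remainder.
  leading term 1: no divisor's leading term divides it; move -67/14 to the remainder.
  remainder 4/7q^3 + 2/7q^2 - 13/28q - 67/14 ≠ 0; add h_4 = 4/7q^3 + 2/7q^2 - 13/28q - 67/14 to the basis.

S(f_1,f_3): lcm = pq. S = 7/4p + 5q^2 - 1/2q - 45/2.
  leading term p: subtract (1/4)·f_2 from 7/4p + 5q^2 - 1/2q - 45/2 → 6q^2 - 5/4q - 43/2
  leading term q^2: no divisor's leading term divides it; move 6q^2 to the remainder.
  leading term q: no divisor's leading term divides it; move -5/4q to the remainder.
  leading term 1: no divisor's leading term divides it; move -43/2 to the remainder.
  remainder 6q^2 - 5/4q - 43/2 ≠ 0; add h_5 = 6q^2 - 5/4q - 43/2 to the basis.

S(f_3,h_4): lcm = pq^3. S = -pq^2 + 13/16pq + 67/8p - 5q^4 + 17q^2.
  leading term pq^2: subtract (1/4q)·f_1 from -pq^2 + 13/16pq + 67/8p - 5q^4 + 17q^2 → 33/16pq + 67/8p - 5q^4 + 33/2q^2 - 11/2q
  leading term pq: subtract (-33/64)·f_1 from 33/16pq + 67/8p - 5q^4 + 33/2q^2 - 11/2q → 371/64p - 5q^4 + 33/2q^2 - 143/32q + 363/32
  leading term p: subtract (53/64)·f_2 from 371/64p - 5q^4 + 33/2q^2 - 143/32q + 363/32 → -5q^4 + 317/16q^2 - 445/64q + 469/32
  leading term q^4: subtract (-35/4q)·h_4 from -5q^4 + 317/16q^2 - 445/64q + 469/32 → 5/2q^3 + 63/4q^2 - 3125/64q + 469/32
  leading term q^3: subtract (35/8)·h_4 from 5/2q^3 + 63/4q^2 - 3125/64q + 469/32 → 29/2q^2 - 2995/64q + 1139/32
  leading term q^2: subtract (29/12)·h_5 from 29/2q^2 - 2995/64q + 1139/32 → -8405/192q + 8405/96
  leading term q: no divisor's leading term divides it; move -8405/192q to the remainder.
  leading term 1: no divisor's leading term divides it; move 8405/96 to the remainder.
  remainder -8405/192q + 8405/96 ≠ 0; add h_6 = -8405/192q + 8405/96 to the basis.

The other S-polynomials (S(f_2,f_3), S(f_1,h_4), S(f_2,h_4), S(f_1,h_5), S(f_2,h_5), S(f_3,h_5), S(h_4,h_5), S(f_1,h_6), S(f_2,h_6), S(f_3,h_6), S(h_4,h_6), S(h_5,h_6)) all reduce to 0 modulo the current basis, so we have a Gröbner basis.
Inter-reduce: drop elements whose leading term is divisible by another's, tail-reduce, and make monic.
Reduced Gröbner basis: {p - 2, q - 2}.

Elimination: the polynomial q - 2 lies in the elimination ideal for q, so q ∈ {2}. For each such q, the remaining basis elements (now univariate) give the rest of the solution.
  q = 2: the earlier basis element becomes p - 2 = 0, giving p = 2 — point (2, 2).
Check: every point annihilates each of the original generators.

{(2, 2)}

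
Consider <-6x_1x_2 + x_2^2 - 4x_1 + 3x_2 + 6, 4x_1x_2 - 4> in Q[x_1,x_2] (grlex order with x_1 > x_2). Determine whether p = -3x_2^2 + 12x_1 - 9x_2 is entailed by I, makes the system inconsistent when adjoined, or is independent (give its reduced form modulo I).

-3x_2^2 + 12x_1 - 9x_2 lies in I (it reduces to 0).

First compute the reduced Gröbner basis of I by Buchberger's algorithm.
f_1 = -6x_1x_2 + x_2^2 - 4x_1 + 3x_2 + 6, LT = x_1x_2.
f_2 = 4x_1x_2 - 4, LT = x_1x_2.

S(f_1,f_2): lcm = x_1x_2. S = -1/6x_2^2 + 2/3x_1 - 1/2x_2.
  leading term x_2^2: no divisor's leading term divides it; move -1/6x_2^2 to the remainder.
  leading term x_1: no divisor's leading term divides it; move 2/3x_1 to the remainder.
  leading term x_2: no divisor's leading term divides it; move -1/2x_2 to the remainder.
  remainder -1/6x_2^2 + 2/3x_1 - 1/2x_2 ≠ 0; add h_3 = -1/6x_2^2 + 2/3x_1 - 1/2x_2 to the basis.

S(f_1,h_3): lcm = x_1x_2^2. S = -1/6x_2^3 + 4x_1^2 - 7/3x_1x_2 - 1/2x_2^2 - x_2.
  leading term x_2^3: subtract (x_2)·h_3 from -1/6x_2^3 + 4x_1^2 - 7/3x_1x_2 - 1/2x_2^2 - x_2 → 4x_1^2 - 3x_1x_2 - x_2
  leading term x_1^2: no divisor's leading term divides it; move 4x_1^2 to the remainder.
  leading term x_1x_2: subtract (1/2)·f_1 from -3x_1x_2 - x_2 → -1/2x_2^2 + 2x_1 - 5/2x_2 - 3
  leading term x_2^2: subtract (3)·h_3 from -1/2x_2^2 + 2x_1 - 5/2x_2 - 3 → -x_2 - 3
  leading term x_2: no divisor's leading term divides it; move -x_2 to the remainder.
  leading term 1: no divisor's leading term divides it; move -3 to the remainder.
  remainder 4x_1^2 - x_2 - 3 ≠ 0; add h_4 = 4x_1^2 - x_2 - 3 to the basis.

The other S-polynomials (S(f_2,h_3), S(f_1,h_4), S(f_2,h_4), S(h_3,h_4)) all reduce to 0 modulo the current basis, so we have a Gröbner basis.
Inter-reduce: drop elements whose leading term is divisible by another's, tail-reduce, and make monic.
Reduced Gröbner basis: {x_1^2 - 1/4x_2 - 3/4, x_1x_2 - 1, x_2^2 - 4x_1 + 3x_2}.
Label its elements g_1 = x_1^2 - 1/4x_2 - 3/4, g_2 = x_1x_2 - 1, g_3 = x_2^2 - 4x_1 + 3x_2.

Reduce p = -3x_2^2 + 12x_1 - 9x_2 modulo G:
  leading term x_2^2: subtract (-3)·g_3 from -3x_2^2 + 12x_1 - 9x_2 → 0
  normal form = 0.
Since the normal form is 0, p ∈ I.

Ideal membership is decidable via reduction modulo a Gröbner basis.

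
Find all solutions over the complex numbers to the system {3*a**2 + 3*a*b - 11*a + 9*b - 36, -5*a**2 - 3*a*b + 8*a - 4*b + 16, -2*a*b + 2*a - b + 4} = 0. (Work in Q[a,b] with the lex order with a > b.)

Compute a lex Gröbner basis by Buchberger's algorithm.
f_1 = 3*a**2 + 3*a*b - 11*a + 9*b - 36, LT = a**2.
f_2 = -5*a**2 - 3*a*b + 8*a - 4*b + 16, LT = a**2.
f_3 = -2*a*b + 2*a - b + 4, LT = a*b.

S(f_1,f_2): lcm = a**2. S = 2/5*a*b - 31/15*a + 11/5*b - 44/5.
  reduce S modulo (f_1, f_2, f_3):
  remainder -5/3*a + 2*b - 8 ≠ 0; add h_4 = -5/3*a + 2*b - 8 to the basis.

S(f_1,f_3): lcm = a**2*b. S = a**2 + a*b**2 - 25/6*a*b + 2*a + 3*b**2 - 12*b.
  reduce S modulo (f_1, f_2, f_3, h_4):
  remainder 5/2*b**2 - 547/60*b - 53/15 ≠ 0; add h_5 = 5/2*b**2 - 547/60*b - 53/15 to the basis.

S(f_2,f_3): lcm = a**2*b. S = a**2 + 3/5*a*b**2 - 21/10*a*b + 2*a + 4/5*b**2 - 16/5*b.
  reduce S modulo (f_1, f_2, f_3, h_4, h_5):
  remainder 281/150*b - 562/75 ≠ 0; add h_6 = 281/150*b - 562/75 to the basis.

The other S-polynomials (S(f_1,h_4), S(f_2,h_4), S(f_3,h_4), S(f_1,h_5), S(f_2,h_5), S(f_3,h_5), S(h_4,h_5), S(f_1,h_6), S(f_2,h_6), S(f_3,h_6), S(h_4,h_6), S(h_5,h_6)) all reduce to 0 modulo the current basis, so we have a Gröbner basis.
Inter-reduce: drop elements whose leading term is divisible by another's, tail-reduce, and make monic.
Reduced Gröbner basis: {a, b - 4}.

Since the basis is lex-ordered, b - 4 is univariate in b. Its roots are {4}. Back-substituting each root into the other basis elements fixes the other coordinates.
  b = 4: the earlier basis element becomes a = 0, giving a = 0 — point (0, 4).

{(0, 4)}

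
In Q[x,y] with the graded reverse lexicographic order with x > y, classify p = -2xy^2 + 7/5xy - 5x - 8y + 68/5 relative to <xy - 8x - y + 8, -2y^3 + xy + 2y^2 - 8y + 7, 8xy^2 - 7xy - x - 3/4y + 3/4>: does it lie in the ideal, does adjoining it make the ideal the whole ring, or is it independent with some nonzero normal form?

-2xy^2 + 7/5xy - 5x - 8y + 68/5 lies in I (it reduces to 0).

First compute the reduced Gröbner basis of I by Buchberger's algorithm.
f_1 = xy - 8x - y + 8, LT = xy.
f_2 = -2y^3 + xy + 2y^2 - 8y + 7, LT = y^3.
f_3 = 8xy^2 - 7xy - x - 3/4y + 3/4, LT = xy^2.

S(f_1,f_2): lcm = xy^3. S = 1/2x^2y - 7xy^2 - y^3 - 4xy + 8y^2 + 7/2x.
  reduce S modulo (f_1, f_2, f_3):
  remainder 4x^2 - 961/2x + 953/2 ≠ 0; add h_4 = 4x^2 - 961/2x + 953/2 to the basis.

S(f_1,f_3): lcm = xy^2. S = -57/8xy - y^2 + 1/8x + 259/32y - 3/32.
  reduce S modulo (f_1, f_2, f_3, h_4):
  remainder -y^2 - 455/8x + 31/32y + 1821/32 ≠ 0; add h_5 = -y^2 - 455/8x + 31/32y + 1821/32 to the basis.

S(f_2,f_3): lcm = xy^3. S = -1/2x^2y - 1/8xy^2 + 33/8xy + 3/32y^2 - 7/2x - 3/32y.
  reduce S modulo (f_1, f_2, f_3, h_4, h_5):
  remainder -117049/256x + 3585/1024y + 464611/1024 ≠ 0; add h_6 = -117049/256x + 3585/1024y + 464611/1024 to the basis.

S(f_3,h_4): lcm = x^2y^2. S = -7/8x^2y + 961/8xy^2 - 1/8x^2 - 3/32xy - 953/8y^2 + 3/32x.
  reduce S modulo (f_1, f_2, f_3, h_4, h_5, h_6):
  remainder 1554359205/29964544y - 1554359205/29964544 ≠ 0; add h_7 = 1554359205/29964544y - 1554359205/29964544 to the basis.

The other S-polynomials (S(f_1,h_4), S(f_2,h_4), S(f_1,h_5), S(f_2,h_5), S(f_3,h_5), S(h_4,h_5), S(f_1,h_6), S(f_2,h_6), S(f_3,h_6), S(h_4,h_6), S(h_5,h_6), S(f_1,h_7), S(f_2,h_7), S(f_3,h_7), S(h_4,h_7), S(h_5,h_7), S(h_6,h_7)) all reduce to 0 modulo the current basis, so we have a Gröbner basis.
Inter-reduce: drop elements whose leading term is divisible by another's, tail-reduce, and make monic.
Reduced Gröbner basis: {x - 1, y - 1}.
Label its elements g_1 = x - 1, g_2 = y - 1.

Reduce p = -2xy^2 + 7/5xy - 5x - 8y + 68/5 modulo G:
  leading term xy^2: subtract (-2y^2)·g_1 from -2xy^2 + 7/5xy - 5x - 8y + 68/5 → 7/5xy - 2y^2 - 5x - 8y + 68/5
  leading term xy: subtract (7/5y)·g_1 from 7/5xy - 2y^2 - 5x - 8y + 68/5 → -2y^2 - 5x - 33/5y + 68/5
  leading term y^2: subtract (-2y)·g_2 from -2y^2 - 5x - 33/5y + 68/5 → -5x - 43/5y + 68/5
  leading term x: subtract (-5)·g_1 from -5x - 43/5y + 68/5 → -43/5y + 43/5
  leading term y: subtract (-43/5)·g_2 from -43/5y + 43/5 → 0
  normal form = 0.
Since the normal form is 0, p ∈ I.

Ideal membership is decidable via reduction modulo a Gröbner basis.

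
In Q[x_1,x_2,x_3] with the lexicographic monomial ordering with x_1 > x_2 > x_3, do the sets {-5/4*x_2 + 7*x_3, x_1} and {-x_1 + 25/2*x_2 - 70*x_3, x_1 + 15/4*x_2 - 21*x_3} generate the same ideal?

For a fixed monomial order, each ideal has a unique reduced Gröbner basis; comparing bases decides equality.
Buchberger on the first generating set:
f_1 = -5/4*x_2 + 7*x_3, LT = x_2.
f_2 = x_1, LT = x_1.

S(f_1,f_2): leading monomials are coprime, so the S-polynomial reduces to 0 (Buchberger's first criterion).
Every S-polynomial of the final basis reduces to 0, so we have a Gröbner basis.
Inter-reduce: drop elements whose leading term is divisible by another's, tail-reduce, and make monic.
Reduced Gröbner basis: {x_1, x_2 - 28/5*x_3}.

Buchberger on the second generating set:
h_1 = -x_1 + 25/2*x_2 - 70*x_3, LT = x_1.
h_2 = x_1 + 15/4*x_2 - 21*x_3, LT = x_1.

S(h_1,h_2): lcm = x_1. S = -65/4*x_2 + 91*x_3.
  leading term x_2: no divisor's leading term divides it; move -65/4*x_2 to the remainder.
  leading term x_3: no divisor's leading term divides it; move 91*x_3 to the remainder.
  remainder -65/4*x_2 + 91*x_3 ≠ 0; add k_3 = -65/4*x_2 + 91*x_3 to the basis.

S(h_1,k_3): leading monomials are coprime, so the S-polynomial reduces to 0 (Buchberger's first criterion).
S(h_2,k_3): leading monomials are coprime, so the S-polynomial reduces to 0 (Buchberger's first criterion).
Every S-polynomial of the final basis reduces to 0, so we have a Gröbner basis.
Inter-reduce: drop elements whose leading term is divisible by another's, tail-reduce, and make monic.
Reduced Gröbner basis: {x_1, x_2 - 28/5*x_3}.

These coincide, so the ideals are equal.

Yes, the ideals are equal.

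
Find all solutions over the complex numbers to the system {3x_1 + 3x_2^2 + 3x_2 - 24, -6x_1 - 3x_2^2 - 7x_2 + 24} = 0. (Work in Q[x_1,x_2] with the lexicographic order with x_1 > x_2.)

Compute a lex Gröbner basis by Buchberger's algorithm.
f_1 = 3x_1 + 3x_2^2 + 3x_2 - 24, LT = x_1.
f_2 = -6x_1 - 3x_2^2 - 7x_2 + 24, LT = x_1.

S(f_1,f_2): lcm = x_1. S = 1/2x_2^2 - 1/6x_2 - 4.
  leading term x_2^2: no divisor's leading term divides it; move 1/2x_2^2 to the remainder.
  leading term x_2: no divisor's leading term divides it; move -1/6x_2 to the remainder.
  leading term 1: no divisor's leading term divides it; move -4 to the remainder.
  remainder 1/2x_2^2 - 1/6x_2 - 4 ≠ 0; add h_3 = 1/2x_2^2 - 1/6x_2 - 4 to the basis.

The other S-polynomials (S(f_1,h_3), S(f_2,h_3)) all reduce to 0 modulo the current basis, so we have a Gröbner basis.
Inter-reduce: drop elements whose leading term is divisible by another's, tail-reduce, and make monic.
Reduced Gröbner basis: {x_1 + 4/3x_2, x_2^2 - 1/3x_2 - 8}.

The lex basis is triangular: the last element involves only x_2. Solving x_2^2 - 1/3x_2 - 8 = 0 gives x_2 ∈ {-8/3, 3}; substituting each value into the earlier elements determines the remaining variables.
  x_2 = -8/3: the earlier basis element becomes x_1 - 32/9 = 0, giving x_1 = 32/9 — point (32/9, -8/3).
  x_2 = 3: the earlier basis element becomes x_1 + 4 = 0, giving x_1 = -4 — point (-4, 3).

{(32/9, -8/3), (-4, 3)}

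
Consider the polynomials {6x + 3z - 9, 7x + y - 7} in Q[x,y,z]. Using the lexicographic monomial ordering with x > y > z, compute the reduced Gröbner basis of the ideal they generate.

G = {x + 1/2z - 3/2, y - 7/2z + 7/2}

Buchberger's algorithm terminates because the ascending chain of leading-term ideals stabilizes.

f_1 = 6x + 3z - 9, LT = x.
f_2 = 7x + y - 7, LT = x.

S(f_1,f_2): lcm = x. S = -1/7y + 1/2z - 1/2.
  reduce S modulo (f_1, f_2):
  remainder -1/7y + 1/2z - 1/2 ≠ 0; add g_3 = -1/7y + 1/2z - 1/2 to the basis.

The other S-polynomials (S(f_1,g_3), S(f_2,g_3)) all reduce to 0 modulo the current basis, so we have a Gröbner basis.
Inter-reduce: drop elements whose leading term is divisible by another's, tail-reduce, and make monic.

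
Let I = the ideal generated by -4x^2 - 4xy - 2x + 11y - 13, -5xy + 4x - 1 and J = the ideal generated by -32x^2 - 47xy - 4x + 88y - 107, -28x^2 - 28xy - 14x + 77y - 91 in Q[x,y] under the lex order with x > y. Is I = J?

Since reduced Gröbner bases are canonical representatives of ideals under a given ordering, it suffices to compute and compare them.
Buchberger on the first generating set:
f_1 = -4x^2 - 4xy - 2x + 11y - 13, LT = x^2.
f_2 = -5xy + 4x - 1, LT = xy.

S(f_1,f_2): lcm = x^2y. S = 4/5x^2 + xy^2 + 1/2xy - 1/5x - 11/4y^2 + 13/4y.
  leading term x^2: subtract (-1/5)·f_1 from 4/5x^2 + xy^2 + 1/2xy - 1/5x - 11/4y^2 + 13/4y → xy^2 - 3/10xy - 3/5x - 11/4y^2 + 109/20y - 13/5
  leading term xy^2: subtract (-1/5y)·f_2 from xy^2 - 3/10xy - 3/5x - 11/4y^2 + 109/20y - 13/5 → 1/2xy - 3/5x - 11/4y^2 + 21/4y - 13/5
  leading term xy: subtract (-1/10)·f_2 from 1/2xy - 3/5x - 11/4y^2 + 21/4y - 13/5 → -1/5x - 11/4y^2 + 21/4y - 27/10
  leading term x: no divisor's leading term divides it; move -1/5x to the remainder.
  leading term y^2: no divisor's leading term divides it; move -11/4y^2 to the remainder.
  leading term y: no divisor's leading term divides it; move 21/4y to the remainder.
  leading term 1: no divisor's leading term divides it; move -27/10 to the remainder.
  remainder -1/5x - 11/4y^2 + 21/4y - 27/10 ≠ 0; add g_3 = -1/5x - 11/4y^2 + 21/4y - 27/10 to the basis.

S(f_2,g_3): lcm = xy. S = -4/5x - 55/4y^3 + 105/4y^2 - 27/2y + 1/5.
  leading term x: subtract (4)·g_3 from -4/5x - 55/4y^3 + 105/4y^2 - 27/2y + 1/5 → -55/4y^3 + 149/4y^2 - 69/2y + 11
  leading term y^3: no divisor's leading term divides it; move -55/4y^3 to the remainder.
  leading term y^2: no divisor's leading term divides it; move 149/4y^2 to the remainder.
  leading term y: no divisor's leading term divides it; move -69/2y to the remainder.
  leading term 1: no divisor's leading term divides it; move 11 to the remainder.
  remainder -55/4y^3 + 149/4y^2 - 69/2y + 11 ≠ 0; add g_4 = -55/4y^3 + 149/4y^2 - 69/2y + 11 to the basis.

The other S-polynomials (S(f_1,g_3), S(f_1,g_4), S(f_2,g_4), S(g_3,g_4)) all reduce to 0 modulo the current basis, so we have a Gröbner basis.
Inter-reduce: drop elements whose leading term is divisible by another's, tail-reduce, and make monic.
Reduced Gröbner basis: {x + 55/4y^2 - 105/4y + 27/2, y^3 - 149/55y^2 + 138/55y - 4/5}.

Buchberger on the second generating set:
h_1 = -32x^2 - 47xy - 4x + 88y - 107, LT = x^2.
h_2 = -28x^2 - 28xy - 14x + 77y - 91, LT = x^2.

S(h_1,h_2): lcm = x^2. S = 15/32xy - 3/8x + 3/32.
  leading term xy: no divisor's leading term divides it; move 15/32xy to the remainder.
  leading term x: no divisor's leading term divides it; move -3/8x to the remainder.
  leading term 1: no divisor's leading term divides it; move 3/32 to the remainder.
  remainder 15/32xy - 3/8x + 3/32 ≠ 0; add k_3 = 15/32xy - 3/8x + 3/32 to the basis.

S(h_1,k_3): lcm = x^2y. S = 4/5x^2 + 47/32xy^2 + 1/8xy - 1/5x - 11/4y^2 + 107/32y.
  leading term x^2: subtract (-1/40)·h_1 from 4/5x^2 + 47/32xy^2 + 1/8xy - 1/5x - 11/4y^2 + 107/32y → 47/32xy^2 - 21/20xy - 3/10x - 11/4y^2 + 887/160y - 107/40
  leading term xy^2: subtract (47/15y)·k_3 from 47/32xy^2 - 21/20xy - 3/10x - 11/4y^2 + 887/160y - 107/40 → 1/8xy - 3/10x - 11/4y^2 + 21/4y - 107/40
  leading term xy: subtract (4/15)·k_3 from 1/8xy - 3/10x - 11/4y^2 + 21/4y - 107/40 → -1/5x - 11/4y^2 + 21/4y - 27/10
  leading term x: no divisor's leading term divides it; move -1/5x to the remainder.
  leading term y^2: no divisor's leading term divides it; move -11/4y^2 to the remainder.
  leading term y: no divisor's leading term divides it; move 21/4y to the remainder.
  leading term 1: no divisor's leading term divides it; move -27/10 to the remainder.
  remainder -1/5x - 11/4y^2 + 21/4y - 27/10 ≠ 0; add k_4 = -1/5x - 11/4y^2 + 21/4y - 27/10 to the basis.

S(k_3,k_4): lcm = xy. S = -4/5x - 55/4y^3 + 105/4y^2 - 27/2y + 1/5.
  leading term x: subtract (4)·k_4 from -4/5x - 55/4y^3 + 105/4y^2 - 27/2y + 1/5 → -55/4y^3 + 149/4y^2 - 69/2y + 11
  leading term y^3: no divisor's leading term divides it; move -55/4y^3 to the remainder.
  leading term y^2: no divisor's leading term divides it; move 149/4y^2 to the remainder.
  leading term y: no divisor's leading term divides it; move -69/2y to the remainder.
  leading term 1: no divisor's leading term divides it; move 11 to the remainder.
  remainder -55/4y^3 + 149/4y^2 - 69/2y + 11 ≠ 0; add k_5 = -55/4y^3 + 149/4y^2 - 69/2y + 11 to the basis.

The other S-polynomials (S(h_2,k_3), S(h_1,k_4), S(h_2,k_4), S(h_1,k_5), S(h_2,k_5), S(k_3,k_5), S(k_4,k_5)) all reduce to 0 modulo the current basis, so we have a Gröbner basis.
Inter-reduce: drop elements whose leading term is divisible by another's, tail-reduce, and make monic.
Reduced Gröbner basis: {x + 55/4y^2 - 105/4y + 27/2, y^3 - 149/55y^2 + 138/55y - 4/5}.

These coincide, so the ideals are equal.
The choice of monomial ordering does not affect the verdict — as long as both bases are computed under the same ordering, their equality decides ideal equality.

Yes, the ideals are equal.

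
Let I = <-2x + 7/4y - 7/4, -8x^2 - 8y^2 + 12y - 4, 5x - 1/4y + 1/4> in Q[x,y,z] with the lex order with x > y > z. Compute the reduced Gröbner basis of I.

G = {x, y - 1}

f_1 = -2x + 7/4y - 7/4, LT = x.
f_2 = -8x^2 - 8y^2 + 12y - 4, LT = x^2.
f_3 = 5x - 1/4y + 1/4, LT = x.

S(f_1,f_2): lcm = x^2. S = -7/8xy + 7/8x - y^2 + 3/2y - 1/2.
  leading term xy: subtract (7/16y)·f_1 from -7/8xy + 7/8x - y^2 + 3/2y - 1/2 → 7/8x - 113/64y^2 + 145/64y - 1/2
  leading term x: subtract (-7/16)·f_1 from 7/8x - 113/64y^2 + 145/64y - 1/2 → -113/64y^2 + 97/32y - 81/64
  leading term y^2: no divisor's leading term divides it; move -113/64y^2 to the remainder.
  leading term y: no divisor's leading term divides it; move 97/32y to the remainder.
  leading term 1: no divisor's leading term divides it; move -81/64 to the remainder.
  remainder -113/64y^2 + 97/32y - 81/64 ≠ 0; add g_4 = -113/64y^2 + 97/32y - 81/64 to the basis.

S(f_1,f_3): lcm = x. S = -33/40y + 33/40.
  leading term y: no divisor's leading term divides it; move -33/40y to the remainder.
  leading term 1: no divisor's leading term divides it; move 33/40 to the remainder.
  remainder -33/40y + 33/40 ≠ 0; add g_5 = -33/40y + 33/40 to the basis.

The other S-polynomials (S(f_2,f_3), S(f_1,g_4), S(f_2,g_4), S(f_3,g_4), S(f_1,g_5), S(f_2,g_5), S(f_3,g_5), S(g_4,g_5)) all reduce to 0 modulo the current basis, so we have a Gröbner basis.
Inter-reduce: drop elements whose leading term is divisible by another's, tail-reduce, and make monic.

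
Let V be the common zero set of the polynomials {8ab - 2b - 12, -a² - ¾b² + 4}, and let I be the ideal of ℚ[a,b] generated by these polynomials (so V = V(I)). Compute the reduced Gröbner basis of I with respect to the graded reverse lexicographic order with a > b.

f_1 = 8ab - 2b - 12, LT = ab.
f_2 = -a² - ¾b² + 4, LT = a².

S(f_1,f_2): lcm = a²b. S = -¾b³ - ¼ab - 3/2a + 4b.
  leading term b³: no divisor's leading term divides it; move -¾b³ to the remainder.
  leading term ab: subtract (-1/32)·f_1 from -¼ab - 3/2a + 4b → -3/2a + 63/16b - ⅜
  leading term a: no divisor's leading term divides it; move -3/2a to the remainder.
  leading term b: no divisor's leading term divides it; move 63/16b to the remainder.
  leading term 1: no divisor's leading term divides it; move -⅜ to the remainder.
  remainder -¾b³ - 3/2a + 63/16b - ⅜ ≠ 0; add g_3 = -¾b³ - 3/2a + 63/16b - ⅜ to the basis.

S(f_1,g_3): lcm = ab³. S = -¼b³ - 2a² + 21/4ab - 3/2b² - ½a.
  leading term b³: subtract (⅓)·g_3 from -¼b³ - 2a² + 21/4ab - 3/2b² - ½a → -2a² + 21/4ab - 3/2b² - 21/16b + ⅛
  leading term a²: subtract (2)·f_2 from -2a² + 21/4ab - 3/2b² - 21/16b + ⅛ → 21/4ab - 21/16b - 63/8
  leading term ab: subtract (21/32)·f_1 from 21/4ab - 21/16b - 63/8 → 0
  remainder 0.

S(f_2,g_3): leading monomials are coprime, so the S-polynomial reduces to 0 (Buchberger's first criterion).
Every S-polynomial of the final basis reduces to 0, so we have a Gröbner basis.

G = {b³ + 2a - 21/4b + ½, a² + ¾b² - 4, ab - ¼b - 3/2}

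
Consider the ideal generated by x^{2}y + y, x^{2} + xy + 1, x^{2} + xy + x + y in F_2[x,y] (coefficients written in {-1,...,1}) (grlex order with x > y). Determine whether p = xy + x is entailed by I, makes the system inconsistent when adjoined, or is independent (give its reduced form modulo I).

Adjoining xy + x makes the ideal the whole ring: the system is inconsistent.

First compute the reduced Gröbner basis of I by Buchberger's algorithm.
f_1 = x^{2}y + y, LT = x^{2}y.
f_2 = x^{2} + xy + 1, LT = x^{2}.
f_3 = x^{2} + xy + x + y, LT = x^{2}.

S(f_1,f_2): lcm = x^{2}y. S = xy^{2}.
  reduce S modulo (f_1, f_2, f_3):
  remainder xy^{2} ≠ 0; add h_4 = xy^{2} to the basis.

S(f_1,f_3): lcm = x^{2}y. S = xy^{2} + xy + y^{2} + y.
  reduce S modulo (f_1, f_2, f_3, h_4):
  remainder xy + y^{2} + y ≠ 0; add h_5 = xy + y^{2} + y to the basis.

S(f_2,f_3): lcm = x^{2}. S = x + y + 1.
  reduce S modulo (f_1, f_2, f_3, h_4, h_5):
  remainder x + y + 1 ≠ 0; add h_6 = x + y + 1 to the basis.

S(f_1,h_4): lcm = x^{2}y^{2}. S = y^{2}.
  reduce S modulo (f_1, f_2, f_3, h_4, h_5, h_6):
  remainder y^{2} ≠ 0; add h_7 = y^{2} to the basis.

S(f_2,h_6): lcm = x^{2}. S = x + 1.
  reduce S modulo (f_1, f_2, f_3, h_4, h_5, h_6, h_7):
  remainder y ≠ 0; add h_8 = y to the basis.

The other S-polynomials (S(f_2,h_4), S(f_3,h_4), S(f_1,h_5), S(f_2,h_5), S(f_3,h_5), S(h_4,h_5), S(f_1,h_6), S(f_3,h_6), S(h_4,h_6), S(h_5,h_6), S(f_1,h_7), S(f_2,h_7), S(f_3,h_7), S(h_4,h_7), S(h_5,h_7), S(h_6,h_7), S(f_1,h_8), S(f_2,h_8), S(f_3,h_8), S(h_4,h_8), S(h_5,h_8), S(h_6,h_8), S(h_7,h_8)) all reduce to 0 modulo the current basis, so we have a Gröbner basis.
Inter-reduce: drop elements whose leading term is divisible by another's, tail-reduce, and make monic.
Reduced Gröbner basis: {x + 1, y}.
Label its elements g_1 = x + 1, g_2 = y.

Reduce p = xy + x modulo G:
  leading term xy: subtract (y)·g_1 from xy + x → x + y
  leading term x: subtract (1)·g_1 from x + y → y + 1
  leading term y: subtract (1)·g_2 from y + 1 → 1
  leading term 1: no divisor's leading term divides it; move 1 to the remainder.
  normal form = 1.
The normal form is nonzero, so p ∉ I. Since p minus its normal form lies in I, I + (p) = I + (r) where r = 1; decide whether this ideal is the whole ring.
Here r = 1 is a nonzero constant, hence a unit: 1 ∈ I + (p), the Gröbner basis of I + (p) is {1}, and the enlarged system has no common solution — adjoining p is inconsistent.

The remainder on division by a Gröbner basis is unique — it is the normal form.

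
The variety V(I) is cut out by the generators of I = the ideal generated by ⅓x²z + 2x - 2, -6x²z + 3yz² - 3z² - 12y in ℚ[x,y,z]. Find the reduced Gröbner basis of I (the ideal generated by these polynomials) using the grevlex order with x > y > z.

f_1 = ⅓x²z + 2x - 2, LT = x²z.
f_2 = -6x²z + 3yz² - 3z² - 12y, LT = x²z.

S(f_1,f_2): lcm = x²z. S = ½yz² - ½z² + 6x - 2y - 6.
  reduce S modulo (f_1, f_2):
  remainder ½yz² - ½z² + 6x - 2y - 6 ≠ 0; add g_3 = ½yz² - ½z² + 6x - 2y - 6 to the basis.

S(f_1,g_3): lcm = x²yz². S = x²z² - 12x³ + 4x²y + 6xyz + 12x² - 6yz.
  reduce S modulo (f_1, f_2, g_3):
  remainder -12x³ + 4x²y + 6xyz + 12x² - 6xz - 6yz + 6z ≠ 0; add g_4 = -12x³ + 4x²y + 6xyz + 12x² - 6xz - 6yz + 6z to the basis.

The other S-polynomials (S(f_2,g_3), S(f_1,g_4), S(f_2,g_4), S(g_3,g_4)) all reduce to 0 modulo the current basis, so we have a Gröbner basis.
Inter-reduce: drop elements whose leading term is divisible by another's, tail-reduce, and make monic.

G = {x³ - ⅓x²y - ½xyz - x² + ½xz + ½yz - ½z, x²z + 6x - 6, yz² - z² + 12x - 4y - 12}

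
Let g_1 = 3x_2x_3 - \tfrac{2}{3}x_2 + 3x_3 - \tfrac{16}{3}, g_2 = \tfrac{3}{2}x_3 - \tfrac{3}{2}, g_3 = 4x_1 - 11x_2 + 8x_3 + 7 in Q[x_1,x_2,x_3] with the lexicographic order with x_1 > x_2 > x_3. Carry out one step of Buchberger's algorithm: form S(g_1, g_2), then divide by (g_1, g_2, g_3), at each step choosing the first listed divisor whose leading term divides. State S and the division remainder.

S(g_1, g_2) = \tfrac{7}{9}x_2 + x_3 - \tfrac{16}{9}; remainder on division = \tfrac{7}{9}x_2 - \tfrac{7}{9}.

lcm(LM(g_1), LM(g_2)) = x_2x_3.
S = (lcm/LT(g_1))·g_1 − (lcm/LT(g_2))·g_2 = \tfrac{7}{9}x_2 + x_3 - \tfrac{16}{9}.
Reduce S modulo (g_1, g_2, g_3) in that order:
  leading term x_2: no divisor's leading term divides it; move \tfrac{7}{9}x_2 to the remainder.
  leading term x_3: subtract (\tfrac{2}{3})·g_2 from x_3 - \tfrac{16}{9} → -\tfrac{7}{9}
  leading term 1: no divisor's leading term divides it; move -\tfrac{7}{9} to the remainder.
The remainder \tfrac{7}{9}x_2 - \tfrac{7}{9} is nonzero, so it would be added as the next basis element.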